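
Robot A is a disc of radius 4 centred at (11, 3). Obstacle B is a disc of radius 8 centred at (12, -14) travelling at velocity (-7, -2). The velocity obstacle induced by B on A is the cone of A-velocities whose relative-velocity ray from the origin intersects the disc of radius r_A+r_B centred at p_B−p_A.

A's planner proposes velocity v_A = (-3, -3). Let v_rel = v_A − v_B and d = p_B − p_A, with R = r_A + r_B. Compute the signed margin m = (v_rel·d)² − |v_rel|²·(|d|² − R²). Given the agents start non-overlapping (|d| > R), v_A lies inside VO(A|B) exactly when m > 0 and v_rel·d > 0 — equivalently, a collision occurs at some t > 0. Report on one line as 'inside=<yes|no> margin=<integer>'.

d = (1, -17),  |d|² = 290;  R = 4+8 = 12,  c = 290−12² = 146
v_rel = (4, -1),  |v_rel|² = 17;  v_rel·d = (4)·(1) + (-1)·(-17) = 21
17·t² − 42·t + 146 = 0  ⇒  m = 21² − 17·146 = -2041
m = -2041 < 0,  v_rel·d = 21 > 0  ⇒  outside

inside=no margin=-2041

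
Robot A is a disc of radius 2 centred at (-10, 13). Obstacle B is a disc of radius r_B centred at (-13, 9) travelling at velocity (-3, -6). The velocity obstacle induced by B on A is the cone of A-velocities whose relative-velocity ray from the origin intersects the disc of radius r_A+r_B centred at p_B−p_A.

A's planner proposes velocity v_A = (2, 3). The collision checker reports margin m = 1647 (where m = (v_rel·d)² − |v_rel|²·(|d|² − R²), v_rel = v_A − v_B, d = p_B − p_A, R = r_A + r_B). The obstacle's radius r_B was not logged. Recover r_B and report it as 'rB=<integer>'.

m = 1647
d = (-3, -4);  v_rel = (5, 9),  |v_rel|² = 106
v_rel×d = (5)·(-4) − (9)·(-3) = 7
since m = R²·106 − 7²:  R² = (49 + 1647) / 106 = 16
R = √16 = 4  ⇒  r_B = 4 − 2 = 2

rB=2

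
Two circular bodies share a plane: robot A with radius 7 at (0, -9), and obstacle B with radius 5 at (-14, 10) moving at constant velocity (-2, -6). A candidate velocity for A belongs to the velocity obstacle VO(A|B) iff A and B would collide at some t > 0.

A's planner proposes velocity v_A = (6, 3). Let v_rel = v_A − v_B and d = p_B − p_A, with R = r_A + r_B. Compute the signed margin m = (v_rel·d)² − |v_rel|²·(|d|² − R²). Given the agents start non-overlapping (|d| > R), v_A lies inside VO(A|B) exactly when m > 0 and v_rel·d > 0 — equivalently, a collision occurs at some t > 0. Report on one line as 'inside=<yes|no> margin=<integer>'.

d = (-14, 19),  |d|² = 557;  R = 7+5 = 12,  c = 557−12² = 413
v_rel = (8, 9),  |v_rel|² = 145;  v_rel·d = (8)·(-14) + (9)·(19) = 59
145·t² − 118·t + 413 = 0  ⇒  m = 59² − 145·413 = -56404
m = -56404 < 0,  v_rel·d = 59 > 0  ⇒  outside

inside=no margin=-56404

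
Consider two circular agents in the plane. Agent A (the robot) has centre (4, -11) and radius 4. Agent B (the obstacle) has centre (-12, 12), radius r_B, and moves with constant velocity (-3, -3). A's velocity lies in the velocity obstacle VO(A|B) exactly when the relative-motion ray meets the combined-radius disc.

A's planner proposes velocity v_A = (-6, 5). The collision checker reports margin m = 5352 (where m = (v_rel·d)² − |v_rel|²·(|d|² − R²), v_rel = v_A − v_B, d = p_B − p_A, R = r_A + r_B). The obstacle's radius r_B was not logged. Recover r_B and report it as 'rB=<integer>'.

m = 5352
d = (-16, 23);  v_rel = (-3, 8),  |v_rel|² = 73
v_rel×d = (-3)·(23) − (8)·(-16) = 59
since m = R²·73 − 59²:  R² = (3481 + 5352) / 73 = 121
R = √121 = 11  ⇒  r_B = 11 − 4 = 7

rB=7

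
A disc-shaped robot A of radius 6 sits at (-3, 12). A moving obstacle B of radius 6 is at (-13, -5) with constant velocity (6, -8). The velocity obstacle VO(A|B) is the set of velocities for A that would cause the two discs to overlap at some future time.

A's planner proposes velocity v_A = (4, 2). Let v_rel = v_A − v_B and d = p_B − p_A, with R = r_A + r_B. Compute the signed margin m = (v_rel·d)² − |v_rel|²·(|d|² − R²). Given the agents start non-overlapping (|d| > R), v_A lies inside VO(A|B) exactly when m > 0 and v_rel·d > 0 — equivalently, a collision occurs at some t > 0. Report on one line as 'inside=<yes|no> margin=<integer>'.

d = (-10, -17),  |d|² = 389;  R = 6+6 = 12,  c = 389−12² = 245
v_rel = (-2, 10),  |v_rel|² = 104;  v_rel·d = (-2)·(-10) + (10)·(-17) = -150
104·t² + 300·t + 245 = 0  ⇒  m = (-150)² − 104·245 = -2980
m = -2980 < 0,  v_rel·d = -150 < 0  ⇒  outside

inside=no margin=-2980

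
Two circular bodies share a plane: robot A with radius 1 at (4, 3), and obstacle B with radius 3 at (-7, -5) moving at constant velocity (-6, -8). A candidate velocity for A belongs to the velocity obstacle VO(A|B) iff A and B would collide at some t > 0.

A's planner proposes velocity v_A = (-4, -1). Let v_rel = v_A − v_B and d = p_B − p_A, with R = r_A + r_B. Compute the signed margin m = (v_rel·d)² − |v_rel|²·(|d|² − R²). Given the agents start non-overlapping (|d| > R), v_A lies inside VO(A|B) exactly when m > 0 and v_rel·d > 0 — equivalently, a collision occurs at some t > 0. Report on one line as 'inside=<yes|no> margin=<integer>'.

d = (-11, -8),  |d|² = 185;  R = 1+3 = 4,  c = 185−4² = 169
v_rel = (2, 7),  |v_rel|² = 53;  v_rel·d = (2)·(-11) + (7)·(-8) = -78
53·t² + 156·t + 169 = 0  ⇒  m = (-78)² − 53·169 = -2873
m = -2873 < 0,  v_rel·d = -78 < 0  ⇒  outside

inside=no margin=-2873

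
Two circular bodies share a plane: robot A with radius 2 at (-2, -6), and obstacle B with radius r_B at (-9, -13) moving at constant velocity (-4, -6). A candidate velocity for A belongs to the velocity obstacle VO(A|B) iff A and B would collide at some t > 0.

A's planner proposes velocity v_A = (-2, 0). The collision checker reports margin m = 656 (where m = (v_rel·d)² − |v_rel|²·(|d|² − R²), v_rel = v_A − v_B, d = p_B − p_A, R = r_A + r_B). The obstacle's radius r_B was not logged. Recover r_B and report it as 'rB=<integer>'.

m = 656
d = (-7, -7);  v_rel = (2, 6),  |v_rel|² = 40
v_rel×d = (2)·(-7) − (6)·(-7) = 28
since m = R²·40 − 28²:  R² = (784 + 656) / 40 = 36
R = √36 = 6  ⇒  r_B = 6 − 2 = 4

rB=4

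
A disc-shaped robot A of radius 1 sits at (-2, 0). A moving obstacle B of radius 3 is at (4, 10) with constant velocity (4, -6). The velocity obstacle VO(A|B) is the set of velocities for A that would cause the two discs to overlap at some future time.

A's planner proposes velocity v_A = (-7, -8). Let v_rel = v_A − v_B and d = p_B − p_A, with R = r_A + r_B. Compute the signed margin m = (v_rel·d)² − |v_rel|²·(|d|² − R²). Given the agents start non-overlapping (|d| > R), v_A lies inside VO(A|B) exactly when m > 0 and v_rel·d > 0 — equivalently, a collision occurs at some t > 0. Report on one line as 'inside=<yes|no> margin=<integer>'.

d = (6, 10),  |d|² = 136;  R = 1+3 = 4,  c = 136−4² = 120
v_rel = (-11, -2),  |v_rel|² = 125;  v_rel·d = (-11)·(6) + (-2)·(10) = -86
125·t² + 172·t + 120 = 0  ⇒  m = (-86)² − 125·120 = -7604
m = -7604 < 0,  v_rel·d = -86 < 0  ⇒  outside

inside=no margin=-7604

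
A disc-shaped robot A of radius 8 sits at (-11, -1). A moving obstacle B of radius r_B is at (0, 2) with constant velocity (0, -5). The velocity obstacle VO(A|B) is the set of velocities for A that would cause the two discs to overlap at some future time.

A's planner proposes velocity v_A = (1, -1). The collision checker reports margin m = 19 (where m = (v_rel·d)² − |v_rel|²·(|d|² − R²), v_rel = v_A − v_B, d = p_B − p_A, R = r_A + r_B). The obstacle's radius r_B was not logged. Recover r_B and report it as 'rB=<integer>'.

m = 19
d = (11, 3);  v_rel = (1, 4),  |v_rel|² = 17
v_rel×d = (1)·(3) − (4)·(11) = -41
since m = R²·17 − (-41)²:  R² = (1681 + 19) / 17 = 100
R = √100 = 10  ⇒  r_B = 10 − 8 = 2

rB=2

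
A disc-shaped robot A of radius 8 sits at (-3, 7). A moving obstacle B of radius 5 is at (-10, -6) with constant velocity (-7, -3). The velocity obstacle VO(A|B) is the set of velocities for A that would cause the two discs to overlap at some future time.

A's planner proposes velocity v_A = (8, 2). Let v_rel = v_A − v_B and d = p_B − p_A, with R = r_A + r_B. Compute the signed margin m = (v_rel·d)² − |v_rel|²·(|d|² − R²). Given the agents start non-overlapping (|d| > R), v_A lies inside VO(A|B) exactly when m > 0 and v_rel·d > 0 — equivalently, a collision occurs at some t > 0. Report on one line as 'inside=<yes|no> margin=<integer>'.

d = (-7, -13),  |d|² = 218;  R = 8+5 = 13,  c = 218−13² = 49
v_rel = (15, 5),  |v_rel|² = 250;  v_rel·d = (15)·(-7) + (5)·(-13) = -170
250·t² + 340·t + 49 = 0  ⇒  m = (-170)² − 250·49 = 16650
m = 16650 > 0,  v_rel·d = -170 < 0  ⇒  outside

inside=no margin=16650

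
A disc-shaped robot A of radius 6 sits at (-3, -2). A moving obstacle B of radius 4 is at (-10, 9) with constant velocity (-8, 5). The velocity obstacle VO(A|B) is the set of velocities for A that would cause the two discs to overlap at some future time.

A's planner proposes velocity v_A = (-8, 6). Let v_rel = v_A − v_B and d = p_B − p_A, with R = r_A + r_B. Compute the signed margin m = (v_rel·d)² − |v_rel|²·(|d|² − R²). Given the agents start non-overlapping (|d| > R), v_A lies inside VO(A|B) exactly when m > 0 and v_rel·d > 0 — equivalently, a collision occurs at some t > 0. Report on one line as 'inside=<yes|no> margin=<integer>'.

d = (-7, 11),  |d|² = 170;  R = 6+4 = 10,  c = 170−10² = 70
v_rel = (0, 1),  |v_rel|² = 1;  v_rel·d = (0)·(-7) + (1)·(11) = 11
1·t² − 22·t + 70 = 0  ⇒  m = 11² − 1·70 = 51
m = 51 > 0,  v_rel·d = 11 > 0  ⇒  inside

inside=yes margin=51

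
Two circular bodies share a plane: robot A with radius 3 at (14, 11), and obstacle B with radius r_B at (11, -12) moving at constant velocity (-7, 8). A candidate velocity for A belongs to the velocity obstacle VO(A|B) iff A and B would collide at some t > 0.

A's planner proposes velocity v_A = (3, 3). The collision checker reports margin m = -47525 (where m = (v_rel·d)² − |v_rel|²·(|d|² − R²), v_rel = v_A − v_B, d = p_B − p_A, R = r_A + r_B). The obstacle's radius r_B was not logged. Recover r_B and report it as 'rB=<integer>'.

m = -47525
d = (-3, -23);  v_rel = (10, -5),  |v_rel|² = 125
v_rel×d = (10)·(-23) − (-5)·(-3) = -245
since m = R²·125 − (-245)²:  R² = (60025 + -47525) / 125 = 100
R = √100 = 10  ⇒  r_B = 10 − 3 = 7

rB=7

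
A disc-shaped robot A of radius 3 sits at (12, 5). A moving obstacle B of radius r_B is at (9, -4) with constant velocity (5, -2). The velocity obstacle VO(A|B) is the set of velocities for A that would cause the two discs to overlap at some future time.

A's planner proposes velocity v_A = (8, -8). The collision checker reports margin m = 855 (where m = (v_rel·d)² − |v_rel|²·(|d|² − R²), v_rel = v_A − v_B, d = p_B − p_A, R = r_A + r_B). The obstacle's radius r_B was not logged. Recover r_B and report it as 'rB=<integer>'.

m = 855
d = (-3, -9);  v_rel = (3, -6),  |v_rel|² = 45
v_rel×d = (3)·(-9) − (-6)·(-3) = -45
since m = R²·45 − (-45)²:  R² = (2025 + 855) / 45 = 64
R = √64 = 8  ⇒  r_B = 8 − 3 = 5

rB=5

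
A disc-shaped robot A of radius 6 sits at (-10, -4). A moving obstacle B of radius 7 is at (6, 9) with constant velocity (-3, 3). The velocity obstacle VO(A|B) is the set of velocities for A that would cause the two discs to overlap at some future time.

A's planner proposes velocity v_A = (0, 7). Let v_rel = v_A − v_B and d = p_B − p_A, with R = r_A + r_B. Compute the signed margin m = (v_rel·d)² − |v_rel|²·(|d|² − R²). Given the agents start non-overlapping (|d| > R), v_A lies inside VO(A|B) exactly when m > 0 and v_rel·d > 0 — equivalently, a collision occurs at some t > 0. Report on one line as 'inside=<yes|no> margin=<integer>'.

d = (16, 13),  |d|² = 425;  R = 6+7 = 13,  c = 425−13² = 256
v_rel = (3, 4),  |v_rel|² = 25;  v_rel·d = (3)·(16) + (4)·(13) = 100
25·t² − 200·t + 256 = 0  ⇒  m = 100² − 25·256 = 3600
m = 3600 > 0,  v_rel·d = 100 > 0  ⇒  inside

inside=yes margin=3600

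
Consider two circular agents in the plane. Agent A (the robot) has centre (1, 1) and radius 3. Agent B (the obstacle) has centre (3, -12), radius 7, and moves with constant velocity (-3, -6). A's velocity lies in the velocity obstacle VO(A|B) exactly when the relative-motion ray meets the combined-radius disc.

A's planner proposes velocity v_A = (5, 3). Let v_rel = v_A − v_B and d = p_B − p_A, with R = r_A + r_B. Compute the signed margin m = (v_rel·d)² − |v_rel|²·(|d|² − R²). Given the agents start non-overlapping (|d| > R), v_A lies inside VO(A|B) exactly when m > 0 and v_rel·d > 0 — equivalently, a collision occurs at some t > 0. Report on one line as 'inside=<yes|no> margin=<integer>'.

d = (2, -13),  |d|² = 173;  R = 3+7 = 10,  c = 173−10² = 73
v_rel = (8, 9),  |v_rel|² = 145;  v_rel·d = (8)·(2) + (9)·(-13) = -101
145·t² + 202·t + 73 = 0  ⇒  m = (-101)² − 145·73 = -384
m = -384 < 0,  v_rel·d = -101 < 0  ⇒  outside

inside=no margin=-384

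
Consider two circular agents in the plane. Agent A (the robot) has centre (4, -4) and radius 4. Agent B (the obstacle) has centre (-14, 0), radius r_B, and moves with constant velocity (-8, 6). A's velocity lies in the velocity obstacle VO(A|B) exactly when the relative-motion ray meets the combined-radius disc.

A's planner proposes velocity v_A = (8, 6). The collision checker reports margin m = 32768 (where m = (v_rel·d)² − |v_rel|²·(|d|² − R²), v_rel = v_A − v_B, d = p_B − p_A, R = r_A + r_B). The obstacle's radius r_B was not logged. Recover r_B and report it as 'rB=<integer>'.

m = 32768
d = (-18, 4);  v_rel = (16, 0),  |v_rel|² = 256
v_rel×d = (16)·(4) − (0)·(-18) = 64
since m = R²·256 − 64²:  R² = (4096 + 32768) / 256 = 144
R = √144 = 12  ⇒  r_B = 12 − 4 = 8

rB=8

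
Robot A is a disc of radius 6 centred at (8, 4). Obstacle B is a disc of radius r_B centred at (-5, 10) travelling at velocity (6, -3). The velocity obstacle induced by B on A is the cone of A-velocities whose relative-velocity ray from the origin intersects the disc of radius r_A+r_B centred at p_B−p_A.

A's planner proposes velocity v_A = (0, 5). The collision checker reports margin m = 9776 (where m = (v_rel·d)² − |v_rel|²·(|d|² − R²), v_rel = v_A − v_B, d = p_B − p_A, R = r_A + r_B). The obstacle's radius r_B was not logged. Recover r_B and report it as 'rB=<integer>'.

m = 9776
d = (-13, 6);  v_rel = (-6, 8),  |v_rel|² = 100
v_rel×d = (-6)·(6) − (8)·(-13) = 68
since m = R²·100 − 68²:  R² = (4624 + 9776) / 100 = 144
R = √144 = 12  ⇒  r_B = 12 − 6 = 6

rB=6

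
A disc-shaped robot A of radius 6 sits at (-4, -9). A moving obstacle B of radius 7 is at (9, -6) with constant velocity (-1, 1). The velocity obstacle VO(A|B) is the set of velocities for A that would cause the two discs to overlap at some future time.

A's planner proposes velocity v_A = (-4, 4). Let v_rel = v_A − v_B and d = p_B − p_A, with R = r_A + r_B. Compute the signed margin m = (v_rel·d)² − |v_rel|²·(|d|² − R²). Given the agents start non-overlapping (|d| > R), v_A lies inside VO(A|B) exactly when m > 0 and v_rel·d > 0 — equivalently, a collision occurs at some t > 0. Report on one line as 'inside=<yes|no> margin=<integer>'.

d = (13, 3),  |d|² = 178;  R = 6+7 = 13,  c = 178−13² = 9
v_rel = (-3, 3),  |v_rel|² = 18;  v_rel·d = (-3)·(13) + (3)·(3) = -30
18·t² + 60·t + 9 = 0  ⇒  m = (-30)² − 18·9 = 738
m = 738 > 0,  v_rel·d = -30 < 0  ⇒  outside

inside=no margin=738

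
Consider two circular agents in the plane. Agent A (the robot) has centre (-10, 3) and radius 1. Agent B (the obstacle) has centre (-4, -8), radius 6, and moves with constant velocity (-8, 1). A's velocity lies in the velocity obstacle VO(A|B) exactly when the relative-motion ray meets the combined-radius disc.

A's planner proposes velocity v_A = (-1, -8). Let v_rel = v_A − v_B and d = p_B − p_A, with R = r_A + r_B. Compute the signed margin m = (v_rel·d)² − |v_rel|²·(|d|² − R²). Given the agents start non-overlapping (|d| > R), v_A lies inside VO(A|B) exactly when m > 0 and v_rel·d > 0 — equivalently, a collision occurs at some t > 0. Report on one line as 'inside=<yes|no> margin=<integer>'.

d = (6, -11),  |d|² = 157;  R = 1+6 = 7,  c = 157−7² = 108
v_rel = (7, -9),  |v_rel|² = 130;  v_rel·d = (7)·(6) + (-9)·(-11) = 141
130·t² − 282·t + 108 = 0  ⇒  m = 141² − 130·108 = 5841
m = 5841 > 0,  v_rel·d = 141 > 0  ⇒  inside

inside=yes margin=5841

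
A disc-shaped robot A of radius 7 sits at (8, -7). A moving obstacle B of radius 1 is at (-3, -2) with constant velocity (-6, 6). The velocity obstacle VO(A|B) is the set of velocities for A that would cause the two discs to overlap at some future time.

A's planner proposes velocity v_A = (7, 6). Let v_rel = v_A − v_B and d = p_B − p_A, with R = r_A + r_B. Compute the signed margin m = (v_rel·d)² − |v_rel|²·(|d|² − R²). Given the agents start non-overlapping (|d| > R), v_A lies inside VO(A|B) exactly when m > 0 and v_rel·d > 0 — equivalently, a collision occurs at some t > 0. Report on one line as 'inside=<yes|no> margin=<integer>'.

d = (-11, 5),  |d|² = 146;  R = 7+1 = 8,  c = 146−8² = 82
v_rel = (13, 0),  |v_rel|² = 169;  v_rel·d = (13)·(-11) + (0)·(5) = -143
169·t² + 286·t + 82 = 0  ⇒  m = (-143)² − 169·82 = 6591
m = 6591 > 0,  v_rel·d = -143 < 0  ⇒  outside

inside=no margin=6591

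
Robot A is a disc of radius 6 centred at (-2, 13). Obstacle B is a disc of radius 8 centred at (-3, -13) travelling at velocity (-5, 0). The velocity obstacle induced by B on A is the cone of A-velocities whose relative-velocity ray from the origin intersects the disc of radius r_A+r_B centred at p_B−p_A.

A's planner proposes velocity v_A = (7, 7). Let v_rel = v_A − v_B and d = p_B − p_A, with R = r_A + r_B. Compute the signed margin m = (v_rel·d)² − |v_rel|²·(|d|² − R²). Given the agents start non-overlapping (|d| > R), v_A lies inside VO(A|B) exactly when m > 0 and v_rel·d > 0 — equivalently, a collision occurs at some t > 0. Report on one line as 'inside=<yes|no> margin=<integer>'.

d = (-1, -26),  |d|² = 677;  R = 6+8 = 14,  c = 677−14² = 481
v_rel = (12, 7),  |v_rel|² = 193;  v_rel·d = (12)·(-1) + (7)·(-26) = -194
193·t² + 388·t + 481 = 0  ⇒  m = (-194)² − 193·481 = -55197
m = -55197 < 0,  v_rel·d = -194 < 0  ⇒  outside

inside=no margin=-55197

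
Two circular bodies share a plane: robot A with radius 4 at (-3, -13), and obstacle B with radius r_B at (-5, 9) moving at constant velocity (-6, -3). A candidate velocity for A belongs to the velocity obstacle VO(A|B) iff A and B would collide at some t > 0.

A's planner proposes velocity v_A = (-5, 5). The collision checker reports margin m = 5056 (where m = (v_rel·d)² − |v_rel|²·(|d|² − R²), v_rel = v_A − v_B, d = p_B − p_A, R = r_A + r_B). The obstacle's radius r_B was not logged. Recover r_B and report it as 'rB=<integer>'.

m = 5056
d = (-2, 22);  v_rel = (1, 8),  |v_rel|² = 65
v_rel×d = (1)·(22) − (8)·(-2) = 38
since m = R²·65 − 38²:  R² = (1444 + 5056) / 65 = 100
R = √100 = 10  ⇒  r_B = 10 − 4 = 6

rB=6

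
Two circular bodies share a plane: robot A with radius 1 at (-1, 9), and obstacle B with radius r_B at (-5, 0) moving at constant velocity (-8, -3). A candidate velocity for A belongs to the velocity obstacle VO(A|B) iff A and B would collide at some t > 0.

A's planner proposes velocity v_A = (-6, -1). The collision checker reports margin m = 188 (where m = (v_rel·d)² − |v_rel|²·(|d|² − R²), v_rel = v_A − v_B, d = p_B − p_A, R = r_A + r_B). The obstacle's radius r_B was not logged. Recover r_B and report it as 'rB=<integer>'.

m = 188
d = (-4, -9);  v_rel = (2, 2),  |v_rel|² = 8
v_rel×d = (2)·(-9) − (2)·(-4) = -10
since m = R²·8 − (-10)²:  R² = (100 + 188) / 8 = 36
R = √36 = 6  ⇒  r_B = 6 − 1 = 5

rB=5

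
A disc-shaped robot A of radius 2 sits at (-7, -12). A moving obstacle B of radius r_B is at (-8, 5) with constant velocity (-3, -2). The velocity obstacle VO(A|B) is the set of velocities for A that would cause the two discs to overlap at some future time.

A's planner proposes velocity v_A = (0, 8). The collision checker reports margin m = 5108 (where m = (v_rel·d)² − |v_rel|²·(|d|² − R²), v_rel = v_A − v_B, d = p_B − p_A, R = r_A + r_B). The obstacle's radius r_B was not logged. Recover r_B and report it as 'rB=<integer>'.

m = 5108
d = (-1, 17);  v_rel = (3, 10),  |v_rel|² = 109
v_rel×d = (3)·(17) − (10)·(-1) = 61
since m = R²·109 − 61²:  R² = (3721 + 5108) / 109 = 81
R = √81 = 9  ⇒  r_B = 9 − 2 = 7

rB=7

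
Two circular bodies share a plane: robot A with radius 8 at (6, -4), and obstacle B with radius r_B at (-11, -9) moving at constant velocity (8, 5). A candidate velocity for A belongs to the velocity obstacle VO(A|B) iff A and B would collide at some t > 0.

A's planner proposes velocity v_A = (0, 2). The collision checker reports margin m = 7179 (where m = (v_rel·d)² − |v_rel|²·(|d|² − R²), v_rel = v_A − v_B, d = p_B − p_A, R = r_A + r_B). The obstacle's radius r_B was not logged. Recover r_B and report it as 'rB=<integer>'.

m = 7179
d = (-17, -5);  v_rel = (-8, -3),  |v_rel|² = 73
v_rel×d = (-8)·(-5) − (-3)·(-17) = -11
since m = R²·73 − (-11)²:  R² = (121 + 7179) / 73 = 100
R = √100 = 10  ⇒  r_B = 10 − 8 = 2

rB=2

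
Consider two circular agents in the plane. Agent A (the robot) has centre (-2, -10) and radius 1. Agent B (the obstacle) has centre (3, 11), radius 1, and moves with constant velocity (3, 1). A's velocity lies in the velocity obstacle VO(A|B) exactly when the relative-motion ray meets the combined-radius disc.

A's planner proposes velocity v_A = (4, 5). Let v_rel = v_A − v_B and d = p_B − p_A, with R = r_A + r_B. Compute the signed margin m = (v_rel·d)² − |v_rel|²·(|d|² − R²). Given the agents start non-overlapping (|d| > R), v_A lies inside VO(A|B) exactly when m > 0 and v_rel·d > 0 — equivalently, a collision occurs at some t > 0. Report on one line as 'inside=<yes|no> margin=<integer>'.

d = (5, 21),  |d|² = 466;  R = 1+1 = 2,  c = 466−2² = 462
v_rel = (1, 4),  |v_rel|² = 17;  v_rel·d = (1)·(5) + (4)·(21) = 89
17·t² − 178·t + 462 = 0  ⇒  m = 89² − 17·462 = 67
m = 67 > 0,  v_rel·d = 89 > 0  ⇒  inside

inside=yes margin=67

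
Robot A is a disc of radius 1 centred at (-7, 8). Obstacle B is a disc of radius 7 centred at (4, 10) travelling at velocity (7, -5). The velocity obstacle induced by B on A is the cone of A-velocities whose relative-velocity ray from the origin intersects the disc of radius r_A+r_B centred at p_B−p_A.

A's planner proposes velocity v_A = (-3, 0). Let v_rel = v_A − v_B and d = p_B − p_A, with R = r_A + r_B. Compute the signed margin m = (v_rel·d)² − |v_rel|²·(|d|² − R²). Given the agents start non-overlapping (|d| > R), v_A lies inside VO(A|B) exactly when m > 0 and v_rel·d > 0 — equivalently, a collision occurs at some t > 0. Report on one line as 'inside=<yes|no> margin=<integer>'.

d = (11, 2),  |d|² = 125;  R = 1+7 = 8,  c = 125−8² = 61
v_rel = (-10, 5),  |v_rel|² = 125;  v_rel·d = (-10)·(11) + (5)·(2) = -100
125·t² + 200·t + 61 = 0  ⇒  m = (-100)² − 125·61 = 2375
m = 2375 > 0,  v_rel·d = -100 < 0  ⇒  outside

inside=no margin=2375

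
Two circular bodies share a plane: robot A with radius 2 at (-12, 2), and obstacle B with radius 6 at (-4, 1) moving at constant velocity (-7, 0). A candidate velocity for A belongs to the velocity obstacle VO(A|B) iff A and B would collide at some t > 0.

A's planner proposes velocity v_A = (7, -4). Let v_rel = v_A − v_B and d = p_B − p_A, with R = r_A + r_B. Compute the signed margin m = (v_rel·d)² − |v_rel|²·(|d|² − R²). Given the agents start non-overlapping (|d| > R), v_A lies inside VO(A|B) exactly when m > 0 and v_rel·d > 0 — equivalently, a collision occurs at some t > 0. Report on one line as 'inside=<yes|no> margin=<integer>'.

d = (8, -1),  |d|² = 65;  R = 2+6 = 8,  c = 65−8² = 1
v_rel = (14, -4),  |v_rel|² = 212;  v_rel·d = (14)·(8) + (-4)·(-1) = 116
212·t² − 232·t + 1 = 0  ⇒  m = 116² − 212·1 = 13244
m = 13244 > 0,  v_rel·d = 116 > 0  ⇒  inside

inside=yes margin=13244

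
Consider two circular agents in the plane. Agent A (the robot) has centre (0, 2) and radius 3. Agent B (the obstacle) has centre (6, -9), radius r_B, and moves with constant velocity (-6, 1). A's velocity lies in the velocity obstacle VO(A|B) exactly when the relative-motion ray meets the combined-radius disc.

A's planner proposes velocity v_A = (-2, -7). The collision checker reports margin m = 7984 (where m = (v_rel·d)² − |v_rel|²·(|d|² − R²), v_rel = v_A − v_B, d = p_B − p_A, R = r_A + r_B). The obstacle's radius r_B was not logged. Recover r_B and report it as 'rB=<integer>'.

m = 7984
d = (6, -11);  v_rel = (4, -8),  |v_rel|² = 80
v_rel×d = (4)·(-11) − (-8)·(6) = 4
since m = R²·80 − 4²:  R² = (16 + 7984) / 80 = 100
R = √100 = 10  ⇒  r_B = 10 − 3 = 7

rB=7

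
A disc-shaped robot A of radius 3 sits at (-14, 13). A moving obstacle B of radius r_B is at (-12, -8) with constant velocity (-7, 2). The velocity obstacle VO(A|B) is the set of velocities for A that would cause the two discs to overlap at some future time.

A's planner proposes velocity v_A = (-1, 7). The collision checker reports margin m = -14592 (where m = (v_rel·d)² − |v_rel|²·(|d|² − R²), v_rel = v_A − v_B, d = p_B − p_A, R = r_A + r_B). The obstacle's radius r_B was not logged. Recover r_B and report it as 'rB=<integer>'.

m = -14592
d = (2, -21);  v_rel = (6, 5),  |v_rel|² = 61
v_rel×d = (6)·(-21) − (5)·(2) = -136
since m = R²·61 − (-136)²:  R² = (18496 + -14592) / 61 = 64
R = √64 = 8  ⇒  r_B = 8 − 3 = 5

rB=5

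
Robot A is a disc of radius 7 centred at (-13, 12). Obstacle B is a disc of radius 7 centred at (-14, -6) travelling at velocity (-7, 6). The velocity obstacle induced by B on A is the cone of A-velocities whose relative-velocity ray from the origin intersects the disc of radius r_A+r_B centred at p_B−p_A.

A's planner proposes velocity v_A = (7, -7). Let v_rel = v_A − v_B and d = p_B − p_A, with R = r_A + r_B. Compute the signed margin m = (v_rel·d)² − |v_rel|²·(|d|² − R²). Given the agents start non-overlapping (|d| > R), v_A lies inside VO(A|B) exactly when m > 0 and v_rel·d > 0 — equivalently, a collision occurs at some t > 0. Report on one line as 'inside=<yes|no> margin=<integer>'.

d = (-1, -18),  |d|² = 325;  R = 7+7 = 14,  c = 325−14² = 129
v_rel = (14, -13),  |v_rel|² = 365;  v_rel·d = (14)·(-1) + (-13)·(-18) = 220
365·t² − 440·t + 129 = 0  ⇒  m = 220² − 365·129 = 1315
m = 1315 > 0,  v_rel·d = 220 > 0  ⇒  inside

inside=yes margin=1315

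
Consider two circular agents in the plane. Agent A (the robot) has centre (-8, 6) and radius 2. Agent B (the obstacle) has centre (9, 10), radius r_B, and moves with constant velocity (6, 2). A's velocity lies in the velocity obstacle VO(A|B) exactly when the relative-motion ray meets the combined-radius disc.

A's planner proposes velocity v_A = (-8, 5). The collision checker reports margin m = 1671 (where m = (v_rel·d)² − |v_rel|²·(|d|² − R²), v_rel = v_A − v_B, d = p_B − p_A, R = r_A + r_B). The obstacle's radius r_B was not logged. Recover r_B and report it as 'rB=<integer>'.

m = 1671
d = (17, 4);  v_rel = (-14, 3),  |v_rel|² = 205
v_rel×d = (-14)·(4) − (3)·(17) = -107
since m = R²·205 − (-107)²:  R² = (11449 + 1671) / 205 = 64
R = √64 = 8  ⇒  r_B = 8 − 2 = 6

rB=6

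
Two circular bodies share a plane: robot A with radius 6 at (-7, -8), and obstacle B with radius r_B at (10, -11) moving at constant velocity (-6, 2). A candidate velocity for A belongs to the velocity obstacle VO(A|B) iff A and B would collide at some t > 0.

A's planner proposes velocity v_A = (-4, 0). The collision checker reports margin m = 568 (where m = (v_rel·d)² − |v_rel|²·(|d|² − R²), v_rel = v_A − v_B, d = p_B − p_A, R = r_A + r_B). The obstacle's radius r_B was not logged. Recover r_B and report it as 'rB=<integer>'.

m = 568
d = (17, -3);  v_rel = (2, -2),  |v_rel|² = 8
v_rel×d = (2)·(-3) − (-2)·(17) = 28
since m = R²·8 − 28²:  R² = (784 + 568) / 8 = 169
R = √169 = 13  ⇒  r_B = 13 − 6 = 7

rB=7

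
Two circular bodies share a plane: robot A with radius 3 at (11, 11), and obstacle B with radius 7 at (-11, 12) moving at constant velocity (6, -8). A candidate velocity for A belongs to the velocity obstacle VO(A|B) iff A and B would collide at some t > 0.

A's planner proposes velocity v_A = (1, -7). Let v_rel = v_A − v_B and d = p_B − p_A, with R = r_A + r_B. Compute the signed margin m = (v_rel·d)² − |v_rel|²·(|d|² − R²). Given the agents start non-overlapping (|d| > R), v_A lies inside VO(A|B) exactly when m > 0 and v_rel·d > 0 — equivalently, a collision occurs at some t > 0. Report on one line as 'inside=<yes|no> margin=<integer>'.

d = (-22, 1),  |d|² = 485;  R = 3+7 = 10,  c = 485−10² = 385
v_rel = (-5, 1),  |v_rel|² = 26;  v_rel·d = (-5)·(-22) + (1)·(1) = 111
26·t² − 222·t + 385 = 0  ⇒  m = 111² − 26·385 = 2311
m = 2311 > 0,  v_rel·d = 111 > 0  ⇒  inside

inside=yes margin=2311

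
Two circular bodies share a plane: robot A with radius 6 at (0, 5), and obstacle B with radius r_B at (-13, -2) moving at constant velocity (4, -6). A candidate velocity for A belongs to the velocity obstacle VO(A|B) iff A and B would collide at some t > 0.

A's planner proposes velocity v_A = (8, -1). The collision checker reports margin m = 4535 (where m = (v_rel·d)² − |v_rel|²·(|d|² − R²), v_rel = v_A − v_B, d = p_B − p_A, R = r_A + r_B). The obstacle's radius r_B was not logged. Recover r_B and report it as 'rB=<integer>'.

m = 4535
d = (-13, -7);  v_rel = (4, 5),  |v_rel|² = 41
v_rel×d = (4)·(-7) − (5)·(-13) = 37
since m = R²·41 − 37²:  R² = (1369 + 4535) / 41 = 144
R = √144 = 12  ⇒  r_B = 12 − 6 = 6

rB=6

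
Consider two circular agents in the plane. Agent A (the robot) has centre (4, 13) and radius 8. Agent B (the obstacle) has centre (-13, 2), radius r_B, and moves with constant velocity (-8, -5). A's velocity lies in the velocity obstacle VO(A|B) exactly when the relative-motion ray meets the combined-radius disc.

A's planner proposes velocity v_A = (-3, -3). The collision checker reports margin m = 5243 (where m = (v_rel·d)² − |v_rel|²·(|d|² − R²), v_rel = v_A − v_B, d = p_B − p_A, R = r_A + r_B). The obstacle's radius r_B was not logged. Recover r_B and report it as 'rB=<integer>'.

m = 5243
d = (-17, -11);  v_rel = (5, 2),  |v_rel|² = 29
v_rel×d = (5)·(-11) − (2)·(-17) = -21
since m = R²·29 − (-21)²:  R² = (441 + 5243) / 29 = 196
R = √196 = 14  ⇒  r_B = 14 − 8 = 6

rB=6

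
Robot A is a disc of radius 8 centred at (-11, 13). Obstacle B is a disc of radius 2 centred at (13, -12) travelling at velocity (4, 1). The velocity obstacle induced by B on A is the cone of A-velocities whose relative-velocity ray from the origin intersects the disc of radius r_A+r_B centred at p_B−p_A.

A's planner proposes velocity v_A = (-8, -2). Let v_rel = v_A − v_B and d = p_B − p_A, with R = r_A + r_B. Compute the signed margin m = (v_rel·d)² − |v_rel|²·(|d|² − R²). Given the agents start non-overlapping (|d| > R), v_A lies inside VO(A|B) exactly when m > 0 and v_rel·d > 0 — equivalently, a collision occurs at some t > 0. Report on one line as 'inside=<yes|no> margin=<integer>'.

d = (24, -25),  |d|² = 1201;  R = 8+2 = 10,  c = 1201−10² = 1101
v_rel = (-12, -3),  |v_rel|² = 153;  v_rel·d = (-12)·(24) + (-3)·(-25) = -213
153·t² + 426·t + 1101 = 0  ⇒  m = (-213)² − 153·1101 = -123084
m = -123084 < 0,  v_rel·d = -213 < 0  ⇒  outside

inside=no margin=-123084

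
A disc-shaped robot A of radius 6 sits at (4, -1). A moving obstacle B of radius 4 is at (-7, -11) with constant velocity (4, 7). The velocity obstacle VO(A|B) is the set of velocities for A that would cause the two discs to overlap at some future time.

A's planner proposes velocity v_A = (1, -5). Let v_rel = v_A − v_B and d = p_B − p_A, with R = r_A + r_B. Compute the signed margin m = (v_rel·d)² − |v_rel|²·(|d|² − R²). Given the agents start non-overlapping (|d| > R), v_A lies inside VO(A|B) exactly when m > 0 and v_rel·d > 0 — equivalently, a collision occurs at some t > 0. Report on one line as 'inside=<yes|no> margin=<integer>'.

d = (-11, -10),  |d|² = 221;  R = 6+4 = 10,  c = 221−10² = 121
v_rel = (-3, -12),  |v_rel|² = 153;  v_rel·d = (-3)·(-11) + (-12)·(-10) = 153
153·t² − 306·t + 121 = 0  ⇒  m = 153² − 153·121 = 4896
m = 4896 > 0,  v_rel·d = 153 > 0  ⇒  inside

inside=yes margin=4896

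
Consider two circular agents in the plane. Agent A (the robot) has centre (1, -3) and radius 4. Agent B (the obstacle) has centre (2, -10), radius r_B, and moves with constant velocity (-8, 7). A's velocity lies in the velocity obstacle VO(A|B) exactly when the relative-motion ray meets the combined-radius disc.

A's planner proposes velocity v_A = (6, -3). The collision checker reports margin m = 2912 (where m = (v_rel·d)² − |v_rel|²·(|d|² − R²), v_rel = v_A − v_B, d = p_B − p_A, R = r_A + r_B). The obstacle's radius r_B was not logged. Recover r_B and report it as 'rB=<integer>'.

m = 2912
d = (1, -7);  v_rel = (14, -10),  |v_rel|² = 296
v_rel×d = (14)·(-7) − (-10)·(1) = -88
since m = R²·296 − (-88)²:  R² = (7744 + 2912) / 296 = 36
R = √36 = 6  ⇒  r_B = 6 − 4 = 2

rB=2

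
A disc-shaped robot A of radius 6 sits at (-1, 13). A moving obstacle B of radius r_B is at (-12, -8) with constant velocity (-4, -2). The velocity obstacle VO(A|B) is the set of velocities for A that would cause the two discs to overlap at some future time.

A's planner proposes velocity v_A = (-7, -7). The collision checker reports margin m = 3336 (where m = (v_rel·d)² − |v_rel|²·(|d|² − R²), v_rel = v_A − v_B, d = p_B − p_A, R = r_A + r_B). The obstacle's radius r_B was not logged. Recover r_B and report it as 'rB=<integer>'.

m = 3336
d = (-11, -21);  v_rel = (-3, -5),  |v_rel|² = 34
v_rel×d = (-3)·(-21) − (-5)·(-11) = 8
since m = R²·34 − 8²:  R² = (64 + 3336) / 34 = 100
R = √100 = 10  ⇒  r_B = 10 − 6 = 4

rB=4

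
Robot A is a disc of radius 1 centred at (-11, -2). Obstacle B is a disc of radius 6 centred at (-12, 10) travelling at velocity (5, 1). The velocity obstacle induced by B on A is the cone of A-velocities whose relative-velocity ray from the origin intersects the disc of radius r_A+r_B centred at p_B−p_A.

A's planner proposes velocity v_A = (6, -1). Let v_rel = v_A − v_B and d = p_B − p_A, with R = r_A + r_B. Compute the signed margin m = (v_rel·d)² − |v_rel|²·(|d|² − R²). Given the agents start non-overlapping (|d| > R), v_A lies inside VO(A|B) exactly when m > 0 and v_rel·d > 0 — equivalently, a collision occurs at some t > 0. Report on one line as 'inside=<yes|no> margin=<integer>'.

d = (-1, 12),  |d|² = 145;  R = 1+6 = 7,  c = 145−7² = 96
v_rel = (1, -2),  |v_rel|² = 5;  v_rel·d = (1)·(-1) + (-2)·(12) = -25
5·t² + 50·t + 96 = 0  ⇒  m = (-25)² − 5·96 = 145
m = 145 > 0,  v_rel·d = -25 < 0  ⇒  outside

inside=no margin=145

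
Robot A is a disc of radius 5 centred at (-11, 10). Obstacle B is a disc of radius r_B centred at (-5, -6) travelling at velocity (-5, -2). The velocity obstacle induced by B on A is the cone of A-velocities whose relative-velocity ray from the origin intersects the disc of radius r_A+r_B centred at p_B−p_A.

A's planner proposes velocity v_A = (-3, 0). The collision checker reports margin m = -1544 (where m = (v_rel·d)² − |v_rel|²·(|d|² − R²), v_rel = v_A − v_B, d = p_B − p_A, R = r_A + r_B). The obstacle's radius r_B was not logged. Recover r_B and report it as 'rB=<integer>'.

m = -1544
d = (6, -16);  v_rel = (2, 2),  |v_rel|² = 8
v_rel×d = (2)·(-16) − (2)·(6) = -44
since m = R²·8 − (-44)²:  R² = (1936 + -1544) / 8 = 49
R = √49 = 7  ⇒  r_B = 7 − 5 = 2

rB=2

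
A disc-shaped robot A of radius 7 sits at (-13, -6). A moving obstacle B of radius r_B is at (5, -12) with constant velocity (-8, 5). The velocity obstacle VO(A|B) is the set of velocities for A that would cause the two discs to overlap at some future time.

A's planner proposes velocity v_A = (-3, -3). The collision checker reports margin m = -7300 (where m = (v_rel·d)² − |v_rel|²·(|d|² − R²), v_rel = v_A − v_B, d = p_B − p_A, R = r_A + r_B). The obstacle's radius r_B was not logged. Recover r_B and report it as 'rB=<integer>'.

m = -7300
d = (18, -6);  v_rel = (5, -8),  |v_rel|² = 89
v_rel×d = (5)·(-6) − (-8)·(18) = 114
since m = R²·89 − 114²:  R² = (12996 + -7300) / 89 = 64
R = √64 = 8  ⇒  r_B = 8 − 7 = 1

rB=1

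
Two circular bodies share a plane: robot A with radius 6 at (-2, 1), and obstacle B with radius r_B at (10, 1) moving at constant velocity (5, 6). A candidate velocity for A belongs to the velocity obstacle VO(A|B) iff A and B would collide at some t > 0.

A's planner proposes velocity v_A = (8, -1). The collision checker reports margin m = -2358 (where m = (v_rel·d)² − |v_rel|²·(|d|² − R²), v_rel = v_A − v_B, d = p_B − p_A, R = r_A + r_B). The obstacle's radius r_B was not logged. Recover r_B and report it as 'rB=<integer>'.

m = -2358
d = (12, 0);  v_rel = (3, -7),  |v_rel|² = 58
v_rel×d = (3)·(0) − (-7)·(12) = 84
since m = R²·58 − 84²:  R² = (7056 + -2358) / 58 = 81
R = √81 = 9  ⇒  r_B = 9 − 6 = 3

rB=3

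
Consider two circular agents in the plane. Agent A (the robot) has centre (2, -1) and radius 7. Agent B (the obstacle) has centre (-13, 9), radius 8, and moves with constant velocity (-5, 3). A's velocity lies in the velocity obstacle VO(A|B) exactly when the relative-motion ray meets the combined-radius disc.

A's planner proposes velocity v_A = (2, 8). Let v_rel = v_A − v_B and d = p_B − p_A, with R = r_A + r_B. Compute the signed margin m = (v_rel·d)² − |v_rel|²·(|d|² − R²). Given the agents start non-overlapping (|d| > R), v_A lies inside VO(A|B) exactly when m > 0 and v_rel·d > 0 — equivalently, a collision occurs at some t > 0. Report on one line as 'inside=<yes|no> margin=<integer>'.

d = (-15, 10),  |d|² = 325;  R = 7+8 = 15,  c = 325−15² = 100
v_rel = (7, 5),  |v_rel|² = 74;  v_rel·d = (7)·(-15) + (5)·(10) = -55
74·t² + 110·t + 100 = 0  ⇒  m = (-55)² − 74·100 = -4375
m = -4375 < 0,  v_rel·d = -55 < 0  ⇒  outside

inside=no margin=-4375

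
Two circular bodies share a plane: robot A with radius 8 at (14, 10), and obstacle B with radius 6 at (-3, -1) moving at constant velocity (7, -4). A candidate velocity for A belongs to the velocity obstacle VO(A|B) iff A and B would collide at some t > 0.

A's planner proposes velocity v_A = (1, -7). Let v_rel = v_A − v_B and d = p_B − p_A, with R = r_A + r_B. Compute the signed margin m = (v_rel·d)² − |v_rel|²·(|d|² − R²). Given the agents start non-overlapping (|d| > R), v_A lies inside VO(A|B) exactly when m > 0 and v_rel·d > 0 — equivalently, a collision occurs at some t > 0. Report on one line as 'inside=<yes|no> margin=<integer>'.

d = (-17, -11),  |d|² = 410;  R = 8+6 = 14,  c = 410−14² = 214
v_rel = (-6, -3),  |v_rel|² = 45;  v_rel·d = (-6)·(-17) + (-3)·(-11) = 135
45·t² − 270·t + 214 = 0  ⇒  m = 135² − 45·214 = 8595
m = 8595 > 0,  v_rel·d = 135 > 0  ⇒  inside

inside=yes margin=8595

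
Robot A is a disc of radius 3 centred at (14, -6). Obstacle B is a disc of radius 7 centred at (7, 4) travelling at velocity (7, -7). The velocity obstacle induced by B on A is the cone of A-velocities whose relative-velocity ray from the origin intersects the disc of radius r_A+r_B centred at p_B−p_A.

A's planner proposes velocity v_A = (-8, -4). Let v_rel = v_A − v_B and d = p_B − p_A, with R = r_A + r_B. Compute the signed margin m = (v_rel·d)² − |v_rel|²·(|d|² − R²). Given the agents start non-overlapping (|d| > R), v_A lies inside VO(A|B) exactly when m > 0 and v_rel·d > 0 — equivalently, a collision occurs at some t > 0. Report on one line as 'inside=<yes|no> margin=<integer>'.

d = (-7, 10),  |d|² = 149;  R = 3+7 = 10,  c = 149−10² = 49
v_rel = (-15, 3),  |v_rel|² = 234;  v_rel·d = (-15)·(-7) + (3)·(10) = 135
234·t² − 270·t + 49 = 0  ⇒  m = 135² − 234·49 = 6759
m = 6759 > 0,  v_rel·d = 135 > 0  ⇒  inside

inside=yes margin=6759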